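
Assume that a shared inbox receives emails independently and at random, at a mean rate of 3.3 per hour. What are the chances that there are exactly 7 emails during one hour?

With mean μ = 3.3 per hour,
P(N = 7) = e^(−μ) μ^7/7! = e^(−3.3) · 3.3^7/5040 ≈ 0.0312.

0.0312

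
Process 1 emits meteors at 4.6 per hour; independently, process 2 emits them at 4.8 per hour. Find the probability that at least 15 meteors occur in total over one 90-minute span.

Independent Poisson processes superpose: combined rate λ = 4.6 + 4.8 = 9.4 per hour.
Over the interval, μ = 9.4 × 1.5 = 14.1 (a 90-minute span = 1.5 hours).
P(N ≥ 15) = 1 − P(N ≤ 14) ≈ 0.4402.

0.4402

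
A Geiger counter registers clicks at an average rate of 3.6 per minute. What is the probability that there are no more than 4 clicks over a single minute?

With mean μ = 3.6 per minute,
P(N ≤ 4) = Σ_{j=0}^{4} e^(−μ) μ^j/j! ≈ 0.7064.

0.7064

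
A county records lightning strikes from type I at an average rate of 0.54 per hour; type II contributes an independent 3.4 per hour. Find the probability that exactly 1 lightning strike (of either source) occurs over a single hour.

0.0766

Independent Poisson processes superpose: combined rate λ = 0.54 + 3.4 = 3.94 per hour.
So μ = 3.94.
P(N = 1) = e^(−3.94) · 3.94^1/1! ≈ 0.0766.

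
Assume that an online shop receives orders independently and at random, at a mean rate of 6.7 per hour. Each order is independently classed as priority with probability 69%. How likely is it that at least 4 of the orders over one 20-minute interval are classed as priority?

Thinning: the orders that are classed as priority themselves form a Poisson process with rate 0.69 × 6.7 = 4.623 per hour.
Over the interval, μ = 4.623 × 1/3 = 1.541 (a 20-minute interval = 1/3 hours).
P(N ≥ 4) = 1 − P(N ≤ 3) ≈ 0.0709.

0.0709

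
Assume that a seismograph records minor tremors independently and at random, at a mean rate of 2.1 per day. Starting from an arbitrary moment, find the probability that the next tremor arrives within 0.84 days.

0.8286

Inter-arrival times are exponential with rate λ = 2.1 per day.
P(T ≤ 0.84) = 1 − e^(−λt) = 1 − e^(−2.1 × 0.84) = 1 − e^(−1.764) ≈ 0.8286.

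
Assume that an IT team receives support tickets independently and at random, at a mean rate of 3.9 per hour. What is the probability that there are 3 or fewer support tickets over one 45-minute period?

0.6640

Over the interval, μ = 3.9 × 0.75 = 2.925 (a 45-minute period = 0.75 hours).
P(N ≤ 3) = Σ_{j=0}^{3} e^(−μ) μ^j/j! ≈ 0.6640.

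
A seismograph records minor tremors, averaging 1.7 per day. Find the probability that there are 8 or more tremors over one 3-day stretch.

Over the interval, μ = 1.7 × 3 = 5.1 (a 3-day stretch = 3 days).
P(N ≥ 8) = 1 − P(N ≤ 7) = 1 − Σ_{j=0}^{7} e^(−μ) μ^j/j! ≈ 0.1440.

0.1440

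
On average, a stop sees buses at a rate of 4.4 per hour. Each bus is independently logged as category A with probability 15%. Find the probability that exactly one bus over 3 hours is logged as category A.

0.2734

Thinning: the buses that are logged as category A themselves form a Poisson process with rate 0.15 × 4.4 = 0.66 per hour.
Over the interval, μ = 0.66 × 3 = 1.98 (3 hours).
P(N = 1) = e^(−1.98) · 1.98^1/1! ≈ 0.2734.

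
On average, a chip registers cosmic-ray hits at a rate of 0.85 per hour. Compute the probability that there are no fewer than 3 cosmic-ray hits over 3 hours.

Over the interval, μ = 0.85 × 3 = 2.55 (3 hours).
P(N ≥ 3) = 1 − P(N ≤ 2) = 1 − Σ_{j=0}^{2} e^(−μ) μ^j/j! ≈ 0.4689.

0.4689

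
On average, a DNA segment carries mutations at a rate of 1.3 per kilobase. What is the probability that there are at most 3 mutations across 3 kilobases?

Over the interval, μ = 1.3 × 3 = 3.9 (3 kilobases).
P(N ≤ 3) = Σ_{j=0}^{3} e^(−μ) μ^j/j! ≈ 0.4532.

0.4532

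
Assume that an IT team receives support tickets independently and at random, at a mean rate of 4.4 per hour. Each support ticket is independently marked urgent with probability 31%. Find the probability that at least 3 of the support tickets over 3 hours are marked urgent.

0.7751

Thinning: the support tickets that are marked urgent themselves form a Poisson process with rate 0.31 × 4.4 = 1.364 per hour.
Over the interval, μ = 1.364 × 3 = 4.092 (3 hours).
P(N ≥ 3) = 1 − P(N ≤ 2) ≈ 0.7751.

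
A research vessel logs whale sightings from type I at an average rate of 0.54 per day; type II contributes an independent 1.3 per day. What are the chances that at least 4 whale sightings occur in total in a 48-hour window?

0.5017

Independent Poisson processes superpose: combined rate λ = 0.54 + 1.3 = 1.84 per day.
Over the interval, μ = 1.84 × 2 = 3.68 (a 48-hour window = 2 days).
P(N ≥ 4) = 1 − P(N ≤ 3) ≈ 0.5017.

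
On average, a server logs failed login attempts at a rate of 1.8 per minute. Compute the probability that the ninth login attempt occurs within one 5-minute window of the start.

0.5443

Over the interval, μ = 1.8 × 5 = 9 (a 5-minute window = 5 minutes).
The ninth arrival falls in the interval iff at least 9 events occur there: P(S_9 ≤ t) = P(N ≥ 9) = 1 − P(N ≤ 8) ≈ 0.5443.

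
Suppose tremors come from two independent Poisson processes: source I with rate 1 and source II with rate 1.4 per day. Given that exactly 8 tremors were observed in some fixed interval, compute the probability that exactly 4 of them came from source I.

Given the total, each event is independently from source I with probability p = λ_I/(λ_I+λ_II) = 1/2.4 ≈ 0.4167.
So K ~ Binomial(8, 1/2.4): P(K = 4) = C(8,4) · (1/2.4)^4 · (1.4/2.4)^4 ≈ 0.2443.

0.2443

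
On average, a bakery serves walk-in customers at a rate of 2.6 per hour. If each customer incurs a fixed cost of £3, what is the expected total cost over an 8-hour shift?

£62.4

E[N] = 2.6 × 8 = 20.8 (an 8-hour shift = 8 hours); E[cost] = 20.8 × £3 = £62.4.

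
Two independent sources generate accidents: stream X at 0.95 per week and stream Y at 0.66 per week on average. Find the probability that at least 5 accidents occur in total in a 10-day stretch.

Independent Poisson processes superpose: combined rate λ = 0.95 + 0.66 = 1.61 per week.
Over the interval, μ = 1.61 × 10/7 = 2.3 (a 10-day stretch = 10/7 weeks).
P(N ≥ 5) = 1 − P(N ≤ 4) ≈ 0.0838.

0.0838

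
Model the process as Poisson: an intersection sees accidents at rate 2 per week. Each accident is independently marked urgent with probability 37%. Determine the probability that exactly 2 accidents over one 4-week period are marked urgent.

0.2270

Thinning: the accidents that are marked urgent themselves form a Poisson process with rate 0.37 × 2 = 0.74 per week.
Over the interval, μ = 0.74 × 4 = 2.96 (a 4-week period = 4 weeks).
P(N = 2) = e^(−2.96) · 2.96^2/2! ≈ 0.2270.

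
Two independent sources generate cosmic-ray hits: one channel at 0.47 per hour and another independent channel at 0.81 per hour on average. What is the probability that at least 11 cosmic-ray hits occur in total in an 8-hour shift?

0.4470

Independent Poisson processes superpose: combined rate λ = 0.47 + 0.81 = 1.28 per hour.
Over the interval, μ = 1.28 × 8 = 10.24 (an 8-hour shift = 8 hours).
P(N ≥ 11) = 1 − P(N ≤ 10) ≈ 0.4470.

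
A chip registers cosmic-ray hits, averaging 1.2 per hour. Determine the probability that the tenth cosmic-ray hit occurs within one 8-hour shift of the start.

0.4911

Over the interval, μ = 1.2 × 8 = 9.6 (an 8-hour shift = 8 hours).
The tenth arrival falls in the interval iff at least 10 events occur there: P(S_10 ≤ t) = P(N ≥ 10) = 1 − P(N ≤ 9) ≈ 0.4911.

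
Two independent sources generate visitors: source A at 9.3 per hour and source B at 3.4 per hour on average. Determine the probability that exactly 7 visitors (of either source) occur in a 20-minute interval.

Independent Poisson processes superpose: combined rate λ = 9.3 + 3.4 = 12.7 per hour.
Over the interval, μ = 12.7 × 1/3 ≈ 4.23333 (a 20-minute interval = 1/3 hours).
P(N = 7) = e^(−4.23333) · 4.23333^7/7! ≈ 0.0701.

0.0701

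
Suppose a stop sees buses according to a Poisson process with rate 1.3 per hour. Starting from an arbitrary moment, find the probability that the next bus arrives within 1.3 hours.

0.8155

Inter-arrival times are exponential with rate λ = 1.3 per hour.
P(T ≤ 1.3) = 1 − e^(−λt) = 1 − e^(−1.3 × 1.3) = 1 − e^(−1.69) ≈ 0.8155.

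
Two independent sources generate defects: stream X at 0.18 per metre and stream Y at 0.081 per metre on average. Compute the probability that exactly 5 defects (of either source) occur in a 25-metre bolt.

Independent Poisson processes superpose: combined rate λ = 0.18 + 0.081 = 0.261 per metre.
Over the interval, μ = 0.261 × 25 = 6.525 (a 25-metre bolt = 25 metres).
P(N = 5) = e^(−6.525) · 6.525^5/5! ≈ 0.1445.

0.1445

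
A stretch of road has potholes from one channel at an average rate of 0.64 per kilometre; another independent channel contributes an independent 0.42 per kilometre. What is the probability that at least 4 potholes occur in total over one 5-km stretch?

0.7746

Independent Poisson processes superpose: combined rate λ = 0.64 + 0.42 = 1.06 per kilometre.
Over the interval, μ = 1.06 × 5 = 5.3 (a 5-km stretch = 5 kilometres).
P(N ≥ 4) = 1 − P(N ≤ 3) ≈ 0.7746.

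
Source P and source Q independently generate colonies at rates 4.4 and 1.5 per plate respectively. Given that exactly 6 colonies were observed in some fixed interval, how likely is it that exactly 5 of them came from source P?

Given the total, each event is independently from source P with probability p = λ_P/(λ_P+λ_Q) = 4.4/5.9 ≈ 0.7458.
So K ~ Binomial(6, 4.4/5.9): P(K = 5) = C(6,5) · (4.4/5.9)^5 · (1.5/5.9)^1 ≈ 0.3519.

0.3519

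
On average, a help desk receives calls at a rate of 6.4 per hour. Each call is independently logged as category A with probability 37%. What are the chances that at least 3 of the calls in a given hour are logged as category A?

Thinning: the calls that are logged as category A themselves form a Poisson process with rate 0.37 × 6.4 = 2.368 per hour.
So μ = 2.368.
P(N ≥ 3) = 1 − P(N ≤ 2) ≈ 0.4219.

0.4219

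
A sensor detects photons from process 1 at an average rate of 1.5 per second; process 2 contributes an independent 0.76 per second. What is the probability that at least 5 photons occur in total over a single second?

0.0791

Independent Poisson processes superpose: combined rate λ = 1.5 + 0.76 = 2.26 per second.
So μ = 2.26.
P(N ≥ 5) = 1 − P(N ≤ 4) ≈ 0.0791.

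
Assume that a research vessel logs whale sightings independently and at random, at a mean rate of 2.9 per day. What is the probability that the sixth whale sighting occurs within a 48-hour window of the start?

0.5217

Over the interval, μ = 2.9 × 2 = 5.8 (a 48-hour window = 2 days).
The sixth arrival falls in the interval iff at least 6 events occur there: P(S_6 ≤ t) = P(N ≥ 6) = 1 − P(N ≤ 5) ≈ 0.5217.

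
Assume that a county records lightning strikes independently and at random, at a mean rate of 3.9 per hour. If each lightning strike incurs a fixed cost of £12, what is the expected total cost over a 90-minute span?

£70.2

E[N] = 3.9 × 1.5 = 5.85 (a 90-minute span = 1.5 hours); E[cost] = 5.85 × £12 = £70.2.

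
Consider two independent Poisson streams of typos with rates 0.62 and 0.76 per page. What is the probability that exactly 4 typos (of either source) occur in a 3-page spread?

Independent Poisson processes superpose: combined rate λ = 0.62 + 0.76 = 1.38 per page.
Over the interval, μ = 1.38 × 3 = 4.14 (a 3-page spread = 3 pages).
P(N = 4) = e^(−4.14) · 4.14^4/4! ≈ 0.1949.

0.1949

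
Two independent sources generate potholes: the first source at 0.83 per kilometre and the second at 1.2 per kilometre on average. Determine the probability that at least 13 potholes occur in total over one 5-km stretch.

0.2229

Independent Poisson processes superpose: combined rate λ = 0.83 + 1.2 = 2.03 per kilometre.
Over the interval, μ = 2.03 × 5 = 10.15 (a 5-km stretch = 5 kilometres).
P(N ≥ 13) = 1 − P(N ≤ 12) ≈ 0.2229.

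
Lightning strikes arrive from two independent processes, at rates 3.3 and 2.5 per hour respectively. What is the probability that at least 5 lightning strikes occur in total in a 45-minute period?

0.4392

Independent Poisson processes superpose: combined rate λ = 3.3 + 2.5 = 5.8 per hour.
Over the interval, μ = 5.8 × 0.75 = 4.35 (a 45-minute period = 0.75 hours).
P(N ≥ 5) = 1 − P(N ≤ 4) ≈ 0.4392.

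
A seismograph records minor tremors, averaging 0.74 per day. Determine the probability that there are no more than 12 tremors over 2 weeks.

Over the interval, μ = 0.74 × 14 = 10.36 (2 weeks = 14 days).
P(N ≤ 12) = Σ_{j=0}^{12} e^(−μ) μ^j/j! ≈ 0.7563.

0.7563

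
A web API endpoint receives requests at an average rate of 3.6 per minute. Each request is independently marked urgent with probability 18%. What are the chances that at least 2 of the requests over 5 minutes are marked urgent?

0.8339

Thinning: the requests that are marked urgent themselves form a Poisson process with rate 0.18 × 3.6 = 0.648 per minute.
Over the interval, μ = 0.648 × 5 = 3.24 (5 minutes).
P(N ≥ 2) = 1 − P(N ≤ 1) ≈ 0.8339.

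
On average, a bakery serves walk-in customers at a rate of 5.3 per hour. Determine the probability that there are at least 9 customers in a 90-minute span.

0.4005

Over the interval, μ = 5.3 × 1.5 = 7.95 (a 90-minute span = 1.5 hours).
P(N ≥ 9) = 1 − P(N ≤ 8) = 1 − Σ_{j=0}^{8} e^(−μ) μ^j/j! ≈ 0.4005.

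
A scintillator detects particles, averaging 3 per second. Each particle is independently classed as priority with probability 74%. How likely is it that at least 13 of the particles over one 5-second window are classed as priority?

0.3223

Thinning: the particles that are classed as priority themselves form a Poisson process with rate 0.74 × 3 = 2.22 per second.
Over the interval, μ = 2.22 × 5 = 11.1 (a 5-second window = 5 seconds).
P(N ≥ 13) = 1 − P(N ≤ 12) ≈ 0.3223.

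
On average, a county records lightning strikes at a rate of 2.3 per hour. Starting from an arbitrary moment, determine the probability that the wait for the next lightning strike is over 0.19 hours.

The wait for the next event is exponential with rate λ = 2.3 per hour.
P(T > 0.19) = e^(−λt) = e^(−2.3 × 0.19) = e^(−0.437) ≈ 0.6460.

0.6460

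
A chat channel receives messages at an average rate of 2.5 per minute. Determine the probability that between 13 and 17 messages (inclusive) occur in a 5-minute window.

Over the interval, μ = 2.5 × 5 = 12.5 (a 5-minute window = 5 minutes).
P(13 ≤ N ≤ 17) = Σ_{j=13}^{17} e^(−12.5) · 12.5^j/j! ≈ 0.3969.

0.3969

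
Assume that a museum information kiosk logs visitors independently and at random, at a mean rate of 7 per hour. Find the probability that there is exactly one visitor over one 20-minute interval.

0.2263

Over the interval, μ = 7 × 1/3 ≈ 2.33333 (a 20-minute interval = 1/3 hours).
P(N = 1) = e^(−μ) μ^1/1! = e^(−2.33333) · 2.33333^1/1 ≈ 0.2263.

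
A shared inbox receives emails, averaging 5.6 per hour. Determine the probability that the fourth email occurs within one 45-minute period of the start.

0.6046

Over the interval, μ = 5.6 × 0.75 = 4.2 (a 45-minute period = 0.75 hours).
The fourth arrival falls in the interval iff at least 4 events occur there: P(S_4 ≤ t) = P(N ≥ 4) = 1 − P(N ≤ 3) ≈ 0.6046.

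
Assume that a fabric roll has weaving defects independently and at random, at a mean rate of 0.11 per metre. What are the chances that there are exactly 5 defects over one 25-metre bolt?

0.0838

Over the interval, μ = 0.11 × 25 = 2.75 (a 25-metre bolt = 25 metres).
P(N = 5) = e^(−μ) μ^5/5! = e^(−2.75) · 2.75^5/120 ≈ 0.0838.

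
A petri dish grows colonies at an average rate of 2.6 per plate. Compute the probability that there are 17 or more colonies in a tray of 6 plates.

0.3944

Over the interval, μ = 2.6 × 6 = 15.6 (a tray of 6 plates = 6 plates).
P(N ≥ 17) = 1 − P(N ≤ 16) = 1 − Σ_{j=0}^{16} e^(−μ) μ^j/j! ≈ 0.3944.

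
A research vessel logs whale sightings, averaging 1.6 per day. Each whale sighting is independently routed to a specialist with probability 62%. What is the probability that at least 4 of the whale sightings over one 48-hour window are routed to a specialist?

0.1400

Thinning: the whale sightings that are routed to a specialist themselves form a Poisson process with rate 0.62 × 1.6 = 0.992 per day.
Over the interval, μ = 0.992 × 2 = 1.984 (a 48-hour window = 2 days).
P(N ≥ 4) = 1 − P(N ≤ 3) ≈ 0.1400.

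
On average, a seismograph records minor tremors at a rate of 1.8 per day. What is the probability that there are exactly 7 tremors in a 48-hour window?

0.0425

Over the interval, μ = 1.8 × 2 = 3.6 (a 48-hour window = 2 days).
P(N = 7) = e^(−μ) μ^7/7! = e^(−3.6) · 3.6^7/5040 ≈ 0.0425.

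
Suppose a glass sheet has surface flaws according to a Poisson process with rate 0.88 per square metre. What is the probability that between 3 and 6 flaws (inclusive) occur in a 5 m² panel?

0.6585

Over the interval, μ = 0.88 × 5 = 4.4 (a 5 m² panel = 5 square metres).
P(3 ≤ N ≤ 6) = Σ_{j=3}^{6} e^(−4.4) · 4.4^j/j! ≈ 0.6585.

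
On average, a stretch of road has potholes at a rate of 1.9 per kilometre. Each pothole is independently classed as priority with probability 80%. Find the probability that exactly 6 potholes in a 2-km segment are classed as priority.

Thinning: the potholes that are classed as priority themselves form a Poisson process with rate 0.8 × 1.9 = 1.52 per kilometre.
Over the interval, μ = 1.52 × 2 = 3.04 (a 2-km segment = 2 kilometres).
P(N = 6) = e^(−3.04) · 3.04^6/6! ≈ 0.0524.

0.0524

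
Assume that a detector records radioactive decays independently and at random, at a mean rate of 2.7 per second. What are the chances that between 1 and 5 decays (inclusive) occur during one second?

0.8761

With mean μ = 2.7 per second,
P(1 ≤ N ≤ 5) = Σ_{j=1}^{5} e^(−2.7) · 2.7^j/j! ≈ 0.8761.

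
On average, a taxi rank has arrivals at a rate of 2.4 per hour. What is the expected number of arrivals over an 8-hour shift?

E[N] = λt = 2.4 × 8 = 19.2 (an 8-hour shift = 8 hours).

19.2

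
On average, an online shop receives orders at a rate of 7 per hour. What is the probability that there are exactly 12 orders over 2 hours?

Over the interval, μ = 7 × 2 = 14 (2 hours).
P(N = 12) = e^(−μ) μ^12/12! = e^(−14) · 14^12/479001600 ≈ 0.0984.

0.0984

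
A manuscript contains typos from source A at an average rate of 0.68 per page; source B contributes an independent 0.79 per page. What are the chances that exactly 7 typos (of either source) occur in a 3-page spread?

Independent Poisson processes superpose: combined rate λ = 0.68 + 0.79 = 1.47 per page.
Over the interval, μ = 1.47 × 3 = 4.41 (a 3-page spread = 3 pages).
P(N = 7) = e^(−4.41) · 4.41^7/7! ≈ 0.0782.

0.0782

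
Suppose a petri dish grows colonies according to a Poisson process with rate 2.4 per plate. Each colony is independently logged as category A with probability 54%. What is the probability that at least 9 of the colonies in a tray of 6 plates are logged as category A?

Thinning: the colonies that are logged as category A themselves form a Poisson process with rate 0.54 × 2.4 = 1.296 per plate.
Over the interval, μ = 1.296 × 6 = 7.776 (a tray of 6 plates = 6 plates).
P(N ≥ 9) = 1 − P(N ≤ 8) ≈ 0.3762.

0.3762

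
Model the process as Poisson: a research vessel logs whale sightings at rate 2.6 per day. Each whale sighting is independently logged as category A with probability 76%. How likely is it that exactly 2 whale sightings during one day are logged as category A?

Thinning: the whale sightings that are logged as category A themselves form a Poisson process with rate 0.76 × 2.6 = 1.976 per day.
So μ = 1.976.
P(N = 2) = e^(−1.976) · 1.976^2/2! ≈ 0.2706.

0.2706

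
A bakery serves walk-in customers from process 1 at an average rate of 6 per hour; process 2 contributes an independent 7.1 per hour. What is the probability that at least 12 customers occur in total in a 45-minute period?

0.2835

Independent Poisson processes superpose: combined rate λ = 6 + 7.1 = 13.1 per hour.
Over the interval, μ = 13.1 × 0.75 = 9.825 (a 45-minute period = 0.75 hours).
P(N ≥ 12) = 1 − P(N ≤ 11) ≈ 0.2835.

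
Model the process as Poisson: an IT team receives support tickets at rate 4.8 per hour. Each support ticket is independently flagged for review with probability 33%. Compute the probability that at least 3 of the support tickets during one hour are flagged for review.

Thinning: the support tickets that are flagged for review themselves form a Poisson process with rate 0.33 × 4.8 = 1.584 per hour.
So μ = 1.584.
P(N ≥ 3) = 1 − P(N ≤ 2) ≈ 0.2125.

0.2125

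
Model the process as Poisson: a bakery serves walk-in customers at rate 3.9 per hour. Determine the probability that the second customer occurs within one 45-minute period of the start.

0.7894

Over the interval, μ = 3.9 × 0.75 = 2.925 (a 45-minute period = 0.75 hours).
The second arrival falls in the interval iff at least 2 events occur there: P(S_2 ≤ t) = P(N ≥ 2) = 1 − P(N ≤ 1) ≈ 0.7894.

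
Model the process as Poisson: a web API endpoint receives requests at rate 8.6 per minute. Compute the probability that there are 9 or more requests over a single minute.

0.4906

With mean μ = 8.6 per minute,
P(N ≥ 9) = 1 − P(N ≤ 8) = 1 − Σ_{j=0}^{8} e^(−μ) μ^j/j! ≈ 0.4906.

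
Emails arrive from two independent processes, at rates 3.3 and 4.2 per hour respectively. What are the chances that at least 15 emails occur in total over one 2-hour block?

Independent Poisson processes superpose: combined rate λ = 3.3 + 4.2 = 7.5 per hour.
Over the interval, μ = 7.5 × 2 = 15 (a 2-hour block = 2 hours).
P(N ≥ 15) = 1 − P(N ≤ 14) ≈ 0.5343.

0.5343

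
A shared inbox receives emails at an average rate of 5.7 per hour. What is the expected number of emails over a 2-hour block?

E[N] = λt = 5.7 × 2 = 11.4 (a 2-hour block = 2 hours).

11.4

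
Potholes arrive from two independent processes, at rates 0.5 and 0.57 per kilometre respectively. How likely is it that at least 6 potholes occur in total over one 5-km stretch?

Independent Poisson processes superpose: combined rate λ = 0.5 + 0.57 = 1.07 per kilometre.
Over the interval, μ = 1.07 × 5 = 5.35 (a 5-km stretch = 5 kilometres).
P(N ≥ 6) = 1 − P(N ≤ 5) ≈ 0.4452.

0.4452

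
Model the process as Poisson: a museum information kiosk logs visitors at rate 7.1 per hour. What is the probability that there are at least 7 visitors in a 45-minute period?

0.2867

Over the interval, μ = 7.1 × 0.75 = 5.325 (a 45-minute period = 0.75 hours).
P(N ≥ 7) = 1 − P(N ≤ 6) = 1 − Σ_{j=0}^{6} e^(−μ) μ^j/j! ≈ 0.2867.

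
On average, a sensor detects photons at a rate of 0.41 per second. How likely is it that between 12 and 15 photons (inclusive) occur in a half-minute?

Over the interval, μ = 0.41 × 30 = 12.3 (a half-minute = 30 seconds).
P(12 ≤ N ≤ 15) = Σ_{j=12}^{15} e^(−12.3) · 12.3^j/j! ≈ 0.3941.

0.3941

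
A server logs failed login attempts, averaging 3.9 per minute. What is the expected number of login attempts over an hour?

234

E[N] = λt = 3.9 × 60 = 234 (an hour = 60 minutes).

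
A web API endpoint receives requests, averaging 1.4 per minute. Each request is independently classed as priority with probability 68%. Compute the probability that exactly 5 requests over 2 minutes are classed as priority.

Thinning: the requests that are classed as priority themselves form a Poisson process with rate 0.68 × 1.4 = 0.952 per minute.
Over the interval, μ = 0.952 × 2 = 1.904 (2 minutes).
P(N = 5) = e^(−1.904) · 1.904^5/5! ≈ 0.0311.

0.0311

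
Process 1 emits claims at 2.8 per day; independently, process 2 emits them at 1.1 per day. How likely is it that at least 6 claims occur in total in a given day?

0.1994

Independent Poisson processes superpose: combined rate λ = 2.8 + 1.1 = 3.9 per day.
So μ = 3.9.
P(N ≥ 6) = 1 − P(N ≤ 5) ≈ 0.1994.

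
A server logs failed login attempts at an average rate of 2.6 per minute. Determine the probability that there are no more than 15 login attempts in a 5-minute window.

Over the interval, μ = 2.6 × 5 = 13 (a 5-minute window = 5 minutes).
P(N ≤ 15) = Σ_{j=0}^{15} e^(−μ) μ^j/j! ≈ 0.7636.

0.7636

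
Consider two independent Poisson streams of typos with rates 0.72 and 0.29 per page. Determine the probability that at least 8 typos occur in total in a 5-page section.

Independent Poisson processes superpose: combined rate λ = 0.72 + 0.29 = 1.01 per page.
Over the interval, μ = 1.01 × 5 = 5.05 (a 5-page section = 5 pages).
P(N ≥ 8) = 1 − P(N ≤ 7) ≈ 0.1386.

0.1386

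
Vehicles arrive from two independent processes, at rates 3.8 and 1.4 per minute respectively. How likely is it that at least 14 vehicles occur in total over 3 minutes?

Independent Poisson processes superpose: combined rate λ = 3.8 + 1.4 = 5.2 per minute.
Over the interval, μ = 5.2 × 3 = 15.6 (3 minutes).
P(N ≥ 14) = 1 − P(N ≤ 13) ≈ 0.6917.

0.6917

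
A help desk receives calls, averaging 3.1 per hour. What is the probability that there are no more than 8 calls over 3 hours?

0.4168

Over the interval, μ = 3.1 × 3 = 9.3 (3 hours).
P(N ≤ 8) = Σ_{j=0}^{8} e^(−μ) μ^j/j! ≈ 0.4168.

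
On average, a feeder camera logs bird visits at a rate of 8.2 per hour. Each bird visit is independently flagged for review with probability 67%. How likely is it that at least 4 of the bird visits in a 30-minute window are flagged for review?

0.2963

Thinning: the bird visits that are flagged for review themselves form a Poisson process with rate 0.67 × 8.2 = 5.494 per hour.
Over the interval, μ = 5.494 × 0.5 = 2.747 (a 30-minute window = 0.5 hours).
P(N ≥ 4) = 1 − P(N ≤ 3) ≈ 0.2963.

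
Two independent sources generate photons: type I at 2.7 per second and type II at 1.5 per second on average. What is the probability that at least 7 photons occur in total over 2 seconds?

Independent Poisson processes superpose: combined rate λ = 2.7 + 1.5 = 4.2 per second.
Over the interval, μ = 4.2 × 2 = 8.4 (2 seconds).
P(N ≥ 7) = 1 − P(N ≤ 6) ≈ 0.7330.

0.7330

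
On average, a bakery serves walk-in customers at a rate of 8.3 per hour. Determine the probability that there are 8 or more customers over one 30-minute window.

0.0606

Over the interval, μ = 8.3 × 0.5 = 4.15 (a 30-minute window = 0.5 hours).
P(N ≥ 8) = 1 − P(N ≤ 7) = 1 − Σ_{j=0}^{7} e^(−μ) μ^j/j! ≈ 0.0606.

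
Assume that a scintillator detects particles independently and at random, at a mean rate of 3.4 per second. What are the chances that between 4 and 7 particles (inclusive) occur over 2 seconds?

0.5357

Over the interval, μ = 3.4 × 2 = 6.8 (2 seconds).
P(4 ≤ N ≤ 7) = Σ_{j=4}^{7} e^(−6.8) · 6.8^j/j! ≈ 0.5357.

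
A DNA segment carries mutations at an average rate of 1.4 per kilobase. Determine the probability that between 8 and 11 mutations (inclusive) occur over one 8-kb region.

Over the interval, μ = 1.4 × 8 = 11.2 (an 8-kb region = 8 kilobases).
P(8 ≤ N ≤ 11) = Σ_{j=8}^{11} e^(−11.2) · 11.2^j/j! ≈ 0.4247.

0.4247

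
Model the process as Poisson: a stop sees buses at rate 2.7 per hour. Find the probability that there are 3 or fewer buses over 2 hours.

Over the interval, μ = 2.7 × 2 = 5.4 (2 hours).
P(N ≤ 3) = Σ_{j=0}^{3} e^(−μ) μ^j/j! ≈ 0.2133.

0.2133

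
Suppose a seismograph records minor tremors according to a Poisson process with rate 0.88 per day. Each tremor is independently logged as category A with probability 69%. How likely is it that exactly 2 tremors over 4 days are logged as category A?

0.2600

Thinning: the tremors that are logged as category A themselves form a Poisson process with rate 0.69 × 0.88 = 0.6072 per day.
Over the interval, μ = 0.6072 × 4 = 2.4288 (4 days).
P(N = 2) = e^(−2.4288) · 2.4288^2/2! ≈ 0.2600.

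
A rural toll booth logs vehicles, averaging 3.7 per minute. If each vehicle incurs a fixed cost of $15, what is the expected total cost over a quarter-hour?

E[N] = 3.7 × 15 = 55.5 (a quarter-hour = 15 minutes); E[cost] = 55.5 × $15 = $832.5.

$832.5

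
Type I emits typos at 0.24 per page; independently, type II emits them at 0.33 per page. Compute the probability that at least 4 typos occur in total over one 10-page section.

Independent Poisson processes superpose: combined rate λ = 0.24 + 0.33 = 0.57 per page.
Over the interval, μ = 0.57 × 10 = 5.7 (a 10-page section = 10 pages).
P(N ≥ 4) = 1 − P(N ≤ 3) ≈ 0.8200.

0.8200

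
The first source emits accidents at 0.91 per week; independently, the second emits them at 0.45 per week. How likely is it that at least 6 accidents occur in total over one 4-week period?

0.4608

Independent Poisson processes superpose: combined rate λ = 0.91 + 0.45 = 1.36 per week.
Over the interval, μ = 1.36 × 4 = 5.44 (a 4-week period = 4 weeks).
P(N ≥ 6) = 1 − P(N ≤ 5) ≈ 0.4608.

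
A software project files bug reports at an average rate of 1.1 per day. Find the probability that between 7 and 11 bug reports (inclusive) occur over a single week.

0.5571

Over the interval, μ = 1.1 × 7 = 7.7 (a week = 7 days).
P(7 ≤ N ≤ 11) = Σ_{j=7}^{11} e^(−7.7) · 7.7^j/j! ≈ 0.5571.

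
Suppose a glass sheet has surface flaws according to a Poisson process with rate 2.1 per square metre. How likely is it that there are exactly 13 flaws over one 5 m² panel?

0.0834

Over the interval, μ = 2.1 × 5 = 10.5 (a 5 m² panel = 5 square metres).
P(N = 13) = e^(−μ) μ^13/13! = e^(−10.5) · 10.5^13/6227020800 ≈ 0.0834.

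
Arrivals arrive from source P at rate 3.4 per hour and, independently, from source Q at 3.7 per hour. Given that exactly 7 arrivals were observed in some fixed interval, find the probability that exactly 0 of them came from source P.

0.0104

Given the total, each event is independently from source P with probability p = λ_P/(λ_P+λ_Q) = 3.4/7.1 ≈ 0.4789.
So K ~ Binomial(7, 3.4/7.1): P(K = 0) = C(7,0) · (3.4/7.1)^0 · (3.7/7.1)^7 ≈ 0.0104.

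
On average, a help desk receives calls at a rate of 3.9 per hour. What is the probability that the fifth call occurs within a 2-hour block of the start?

0.8883

Over the interval, μ = 3.9 × 2 = 7.8 (a 2-hour block = 2 hours).
The fifth arrival falls in the interval iff at least 5 events occur there: P(S_5 ≤ t) = P(N ≥ 5) = 1 − P(N ≤ 4) ≈ 0.8883.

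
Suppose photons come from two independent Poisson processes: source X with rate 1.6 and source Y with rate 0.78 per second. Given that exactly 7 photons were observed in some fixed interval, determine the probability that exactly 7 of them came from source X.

Given the total, each event is independently from source X with probability p = λ_X/(λ_X+λ_Y) = 1.6/2.38 ≈ 0.6723.
So K ~ Binomial(7, 1.6/2.38): P(K = 7) = C(7,7) · (1.6/2.38)^7 · (0.78/2.38)^0 ≈ 0.0621.

0.0621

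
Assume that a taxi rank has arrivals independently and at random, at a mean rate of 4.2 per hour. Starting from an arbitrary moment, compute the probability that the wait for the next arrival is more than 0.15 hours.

The wait for the next event is exponential with rate λ = 4.2 per hour.
P(T > 0.15) = e^(−λt) = e^(−4.2 × 0.15) = e^(−0.63) ≈ 0.5326.

0.5326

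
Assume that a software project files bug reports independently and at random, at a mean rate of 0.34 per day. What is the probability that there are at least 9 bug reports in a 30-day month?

0.6892

Over the interval, μ = 0.34 × 30 = 10.2 (a 30-day month = 30 days).
P(N ≥ 9) = 1 − P(N ≤ 8) = 1 − Σ_{j=0}^{8} e^(−μ) μ^j/j! ≈ 0.6892.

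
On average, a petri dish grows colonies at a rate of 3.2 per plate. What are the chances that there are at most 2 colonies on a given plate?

With mean μ = 3.2 per plate,
P(N ≤ 2) = Σ_{j=0}^{2} e^(−μ) μ^j/j! ≈ 0.3799.

0.3799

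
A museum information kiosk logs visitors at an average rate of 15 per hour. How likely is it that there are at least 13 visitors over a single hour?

0.7324

With mean μ = 15 per hour,
P(N ≥ 13) = 1 − P(N ≤ 12) = 1 − Σ_{j=0}^{12} e^(−μ) μ^j/j! ≈ 0.7324.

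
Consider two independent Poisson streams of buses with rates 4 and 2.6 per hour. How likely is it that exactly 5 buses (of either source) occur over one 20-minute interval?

0.0476

Independent Poisson processes superpose: combined rate λ = 4 + 2.6 = 6.6 per hour.
Over the interval, μ = 6.6 × 1/3 = 2.2 (a 20-minute interval = 1/3 hours).
P(N = 5) = e^(−2.2) · 2.2^5/5! ≈ 0.0476.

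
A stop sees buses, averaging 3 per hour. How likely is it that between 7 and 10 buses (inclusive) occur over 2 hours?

0.3511

Over the interval, μ = 3 × 2 = 6 (2 hours).
P(7 ≤ N ≤ 10) = Σ_{j=7}^{10} e^(−6) · 6^j/j! ≈ 0.3511.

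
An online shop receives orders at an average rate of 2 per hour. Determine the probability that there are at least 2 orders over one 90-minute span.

Over the interval, μ = 2 × 1.5 = 3 (a 90-minute span = 1.5 hours).
P(N ≥ 2) = 1 − P(N ≤ 1) = 1 − Σ_{j=0}^{1} e^(−μ) μ^j/j! ≈ 0.8009.

0.8009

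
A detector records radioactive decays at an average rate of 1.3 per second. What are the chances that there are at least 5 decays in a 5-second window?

Over the interval, μ = 1.3 × 5 = 6.5 (a 5-second window = 5 seconds).
P(N ≥ 5) = 1 − P(N ≤ 4) = 1 − Σ_{j=0}^{4} e^(−μ) μ^j/j! ≈ 0.7763.

0.7763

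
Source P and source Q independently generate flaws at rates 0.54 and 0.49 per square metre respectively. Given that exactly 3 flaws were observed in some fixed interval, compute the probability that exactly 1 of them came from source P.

0.3560

Given the total, each event is independently from source P with probability p = λ_P/(λ_P+λ_Q) = 0.54/1.03 ≈ 0.5243.
So K ~ Binomial(3, 0.54/1.03): P(K = 1) = C(3,1) · (0.54/1.03)^1 · (0.49/1.03)^2 ≈ 0.3560.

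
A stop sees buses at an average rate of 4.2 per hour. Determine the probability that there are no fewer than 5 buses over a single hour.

With mean μ = 4.2 per hour,
P(N ≥ 5) = 1 − P(N ≤ 4) = 1 − Σ_{j=0}^{4} e^(−μ) μ^j/j! ≈ 0.4102.

0.4102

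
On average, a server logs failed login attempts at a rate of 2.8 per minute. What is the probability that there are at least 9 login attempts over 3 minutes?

Over the interval, μ = 2.8 × 3 = 8.4 (3 minutes).
P(N ≥ 9) = 1 − P(N ≤ 8) = 1 − Σ_{j=0}^{8} e^(−μ) μ^j/j! ≈ 0.4631.

0.4631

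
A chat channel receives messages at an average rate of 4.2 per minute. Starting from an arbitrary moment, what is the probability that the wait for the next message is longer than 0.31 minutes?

0.2720

The wait for the next event is exponential with rate λ = 4.2 per minute.
P(T > 0.31) = e^(−λt) = e^(−4.2 × 0.31) = e^(−1.302) ≈ 0.2720.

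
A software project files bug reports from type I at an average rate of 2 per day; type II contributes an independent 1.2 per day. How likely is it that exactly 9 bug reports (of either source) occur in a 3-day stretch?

0.1293

Independent Poisson processes superpose: combined rate λ = 2 + 1.2 = 3.2 per day.
Over the interval, μ = 3.2 × 3 = 9.6 (a 3-day stretch = 3 days).
P(N = 9) = e^(−9.6) · 9.6^9/9! ≈ 0.1293.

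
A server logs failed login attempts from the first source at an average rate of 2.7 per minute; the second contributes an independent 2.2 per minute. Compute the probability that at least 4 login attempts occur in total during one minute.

Independent Poisson processes superpose: combined rate λ = 2.7 + 2.2 = 4.9 per minute.
So μ = 4.9.
P(N ≥ 4) = 1 − P(N ≤ 3) ≈ 0.7207.

0.7207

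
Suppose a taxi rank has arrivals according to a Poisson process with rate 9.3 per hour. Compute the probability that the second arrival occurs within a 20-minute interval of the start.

Over the interval, μ = 9.3 × 1/3 = 3.1 (a 20-minute interval = 1/3 hours).
The second arrival falls in the interval iff at least 2 events occur there: P(S_2 ≤ t) = P(N ≥ 2) = 1 − P(N ≤ 1) ≈ 0.8153.

0.8153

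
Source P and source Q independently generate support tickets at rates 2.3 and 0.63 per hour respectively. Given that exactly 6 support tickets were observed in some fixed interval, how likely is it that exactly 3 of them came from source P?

0.0962

Given the total, each event is independently from source P with probability p = λ_P/(λ_P+λ_Q) = 2.3/2.93 ≈ 0.7850.
So K ~ Binomial(6, 2.3/2.93): P(K = 3) = C(6,3) · (2.3/2.93)^3 · (0.63/2.93)^3 ≈ 0.0962.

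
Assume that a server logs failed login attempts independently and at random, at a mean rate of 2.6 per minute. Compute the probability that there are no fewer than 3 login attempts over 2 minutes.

Over the interval, μ = 2.6 × 2 = 5.2 (2 minutes).
P(N ≥ 3) = 1 − P(N ≤ 2) = 1 − Σ_{j=0}^{2} e^(−μ) μ^j/j! ≈ 0.8912.

0.8912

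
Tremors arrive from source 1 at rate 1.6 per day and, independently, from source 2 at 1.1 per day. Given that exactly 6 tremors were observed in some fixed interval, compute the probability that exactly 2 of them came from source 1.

Given the total, each event is independently from source 1 with probability p = λ_1/(λ_1+λ_2) = 1.6/2.7 ≈ 0.5926.
So K ~ Binomial(6, 1.6/2.7): P(K = 2) = C(6,2) · (1.6/2.7)^2 · (1.1/2.7)^4 ≈ 0.1451.

0.1451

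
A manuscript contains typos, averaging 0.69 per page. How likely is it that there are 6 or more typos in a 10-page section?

Over the interval, μ = 0.69 × 10 = 6.9 (a 10-page section = 10 pages).
P(N ≥ 6) = 1 − P(N ≤ 5) = 1 − Σ_{j=0}^{5} e^(−μ) μ^j/j! ≈ 0.6863.

0.6863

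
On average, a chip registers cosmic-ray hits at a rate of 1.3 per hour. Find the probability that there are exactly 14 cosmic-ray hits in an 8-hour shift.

Over the interval, μ = 1.3 × 8 = 10.4 (an 8-hour shift = 8 hours).
P(N = 14) = e^(−μ) μ^14/14! = e^(−10.4) · 10.4^14/87178291200 ≈ 0.0604.

0.0604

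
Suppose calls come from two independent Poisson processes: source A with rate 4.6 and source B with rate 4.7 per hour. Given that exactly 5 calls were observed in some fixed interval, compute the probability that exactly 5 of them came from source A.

0.0296

Given the total, each event is independently from source A with probability p = λ_A/(λ_A+λ_B) = 4.6/9.3 ≈ 0.4946.
So K ~ Binomial(5, 4.6/9.3): P(K = 5) = C(5,5) · (4.6/9.3)^5 · (4.7/9.3)^0 ≈ 0.0296.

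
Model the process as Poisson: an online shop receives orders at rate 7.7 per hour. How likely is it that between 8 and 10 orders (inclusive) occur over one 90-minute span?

0.2850

Over the interval, μ = 7.7 × 1.5 = 11.55 (a 90-minute span = 1.5 hours).
P(8 ≤ N ≤ 10) = Σ_{j=8}^{10} e^(−11.55) · 11.55^j/j! ≈ 0.2850.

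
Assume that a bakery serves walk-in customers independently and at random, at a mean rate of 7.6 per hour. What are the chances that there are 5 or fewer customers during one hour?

0.2307

With mean μ = 7.6 per hour,
P(N ≤ 5) = Σ_{j=0}^{5} e^(−μ) μ^j/j! ≈ 0.2307.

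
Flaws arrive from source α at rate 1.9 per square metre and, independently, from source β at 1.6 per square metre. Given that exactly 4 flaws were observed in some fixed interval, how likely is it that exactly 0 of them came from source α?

0.0437

Given the total, each event is independently from source α with probability p = λ_α/(λ_α+λ_β) = 1.9/3.5 ≈ 0.5429.
So K ~ Binomial(4, 1.9/3.5): P(K = 0) = C(4,0) · (1.9/3.5)^0 · (1.6/3.5)^4 ≈ 0.0437.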